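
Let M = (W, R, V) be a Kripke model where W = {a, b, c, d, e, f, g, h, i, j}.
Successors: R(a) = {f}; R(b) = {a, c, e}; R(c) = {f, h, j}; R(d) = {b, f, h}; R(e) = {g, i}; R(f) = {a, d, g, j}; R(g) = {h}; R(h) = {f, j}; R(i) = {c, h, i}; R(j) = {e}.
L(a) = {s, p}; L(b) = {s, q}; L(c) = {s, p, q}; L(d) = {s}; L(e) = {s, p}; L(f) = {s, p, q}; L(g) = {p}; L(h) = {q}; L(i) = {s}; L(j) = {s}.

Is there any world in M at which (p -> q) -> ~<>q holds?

Let φ = (p -> q) -> ~<>q. Evaluate φ at each world:
  a (successors {f}): φ is true.
  b (successors {a, c, e}): φ is false.
  c (successors {f, h, j}): φ is false.
  d (successors {b, f, h}): φ is false.
  e (successors {g, i}): φ is true.
  f (successors {a, d, g, j}): φ is true.
  g (successors {h}): φ is true.
  h (successors {f, j}): φ is false.
  i (successors {c, h, i}): φ is false.
  j (successors {e}): φ is true.
Detail at a (witness):
  At a: p -> q is false, ~<>q is false, so (p -> q) -> ~<>q is true.
    At a: <>q is true, so ~<>q is false.
      At a: <>q requires q at some successor in {f}.
        q holds at f, so <>q is true at a.

Yes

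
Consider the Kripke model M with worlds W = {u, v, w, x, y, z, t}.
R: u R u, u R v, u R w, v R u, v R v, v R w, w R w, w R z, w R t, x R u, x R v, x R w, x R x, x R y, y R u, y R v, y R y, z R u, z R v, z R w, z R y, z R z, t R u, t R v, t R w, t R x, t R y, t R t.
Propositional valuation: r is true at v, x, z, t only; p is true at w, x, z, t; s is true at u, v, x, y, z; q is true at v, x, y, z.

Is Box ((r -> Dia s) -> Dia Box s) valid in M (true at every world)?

No

Recall that Box ψ holds at a world iff ψ holds at every accessible world, and Dia ψ holds iff ψ holds at some accessible world.
Let φ = Box ((r -> Dia s) -> Dia Box s). Evaluate φ at each world:
  u (successors {u, v, w}): φ is false.
  v (successors {u, v, w}): φ is false.
  w (successors {w, z, t}): φ is false.
  x (successors {u, v, w, x, y}): φ is false.
  y (successors {u, v, y}): φ is false.
  z (successors {u, v, w, y, z}): φ is false.
  t (successors {u, v, w, x, y, t}): φ is false.
Detail at u (counterexample):
  At u: Box ((r -> Dia s) -> Dia Box s) requires (r -> Dia s) -> Dia Box s at every successor {u, v, w}.
    (r -> Dia s) -> Dia Box s fails at u, so Box ((r -> Dia s) -> Dia Box s) is false at u.
      At u: r -> Dia s is true, Dia Box s is false, so (r -> Dia s) -> Dia Box s is false.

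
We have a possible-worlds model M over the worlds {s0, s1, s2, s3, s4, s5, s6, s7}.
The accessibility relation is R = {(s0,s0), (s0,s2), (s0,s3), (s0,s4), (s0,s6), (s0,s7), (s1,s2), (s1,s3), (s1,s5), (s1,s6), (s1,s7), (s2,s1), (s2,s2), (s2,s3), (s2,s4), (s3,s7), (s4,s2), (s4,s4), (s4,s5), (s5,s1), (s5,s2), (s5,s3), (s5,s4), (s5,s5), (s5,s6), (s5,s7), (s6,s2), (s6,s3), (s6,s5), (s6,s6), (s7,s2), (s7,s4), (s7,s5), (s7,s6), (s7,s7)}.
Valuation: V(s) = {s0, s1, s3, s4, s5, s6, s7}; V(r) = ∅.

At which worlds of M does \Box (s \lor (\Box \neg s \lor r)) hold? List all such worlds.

Let φ = \Box (s \lor (\Box \neg s \lor r)). Evaluate φ at each world:
  s0 (successors {s0, s2, s3, s4, s6, s7}): φ is false.
  s1 (successors {s2, s3, s5, s6, s7}): φ is false.
  s2 (successors {s1, s2, s3, s4}): φ is false.
  s3 (successors {s7}): φ is true.
  s4 (successors {s2, s4, s5}): φ is false.
  s5 (successors {s1, s2, s3, s4, s5, s6, s7}): φ is false.
  s6 (successors {s2, s3, s5, s6}): φ is false.
  s7 (successors {s2, s4, s5, s6, s7}): φ is false.
For instance, at s3:
  At s3: \Box (s \lor (\Box \neg s \lor r)) requires s \lor (\Box \neg s \lor r) at every successor {s7}.
      At s7: s is true, \Box \neg s \lor r is false, so s \lor (\Box \neg s \lor r) is true.
  So \Box (s \lor (\Box \neg s \lor r)) is true at s3.
Satisfying worlds: {s3}

s3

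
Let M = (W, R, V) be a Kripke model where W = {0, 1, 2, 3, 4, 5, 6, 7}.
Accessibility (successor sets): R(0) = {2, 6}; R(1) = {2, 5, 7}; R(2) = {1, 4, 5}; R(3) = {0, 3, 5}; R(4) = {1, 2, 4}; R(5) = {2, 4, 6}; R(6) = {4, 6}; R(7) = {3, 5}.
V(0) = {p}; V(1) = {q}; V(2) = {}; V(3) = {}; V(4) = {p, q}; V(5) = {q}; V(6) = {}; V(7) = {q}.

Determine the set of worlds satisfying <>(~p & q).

1, 2, 3, 4, 7

Recall that <>ψ holds at a world iff ψ holds at some accessible world.
Let φ = <>(~p & q). Evaluate φ at each world:
  0 (successors {2, 6}): φ is false.
  1 (successors {2, 5, 7}): φ is true.
  2 (successors {1, 4, 5}): φ is true.
  3 (successors {0, 3, 5}): φ is true.
  4 (successors {1, 2, 4}): φ is true.
  5 (successors {2, 4, 6}): φ is false.
  6 (successors {4, 6}): φ is false.
  7 (successors {3, 5}): φ is true.
For instance, at 5:
  At 5: <>(~p & q) requires ~p & q at some successor in {2, 4, 6}.
    At 2: ~p & q is false.
    At 4: ~p & q is false.
    At 6: ~p & q is false.
  So <>(~p & q) is false at 5.
Satisfying worlds: {1, 2, 3, 4, 7}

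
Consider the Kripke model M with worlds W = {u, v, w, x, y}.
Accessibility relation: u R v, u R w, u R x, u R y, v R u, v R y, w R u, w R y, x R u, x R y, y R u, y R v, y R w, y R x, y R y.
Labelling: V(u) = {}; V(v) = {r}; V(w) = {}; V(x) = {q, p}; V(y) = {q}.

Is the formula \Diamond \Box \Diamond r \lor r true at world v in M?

At v: \Diamond \Box \Diamond r is false, r is true, so \Diamond \Box \Diamond r \lor r is true.
  At v: \Diamond \Box \Diamond r requires \Box \Diamond r at some successor in {u, y}.
    At u: \Box \Diamond r is false.
    At y: \Box \Diamond r is false.
  So \Diamond \Box \Diamond r is false at v.

Yes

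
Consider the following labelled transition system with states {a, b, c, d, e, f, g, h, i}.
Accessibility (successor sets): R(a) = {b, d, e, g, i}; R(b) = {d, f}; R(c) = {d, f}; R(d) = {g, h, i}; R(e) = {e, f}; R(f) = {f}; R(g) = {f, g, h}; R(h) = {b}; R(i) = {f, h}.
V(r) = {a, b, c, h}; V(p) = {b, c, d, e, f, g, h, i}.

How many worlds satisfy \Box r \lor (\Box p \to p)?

Recall that \Box ψ holds at a world iff ψ holds at every accessible world, and \Diamond ψ holds iff ψ holds at some accessible world.
Let φ = \Box r \lor (\Box p \to p). Evaluate φ at each world:
  a (successors {b, d, e, g, i}): φ is false.
  b (successors {d, f}): φ is true.
  c (successors {d, f}): φ is true.
  d (successors {g, h, i}): φ is true.
  e (successors {e, f}): φ is true.
  f (successors {f}): φ is true.
  g (successors {f, g, h}): φ is true.
  h (successors {b}): φ is true.
  i (successors {f, h}): φ is true.
For instance, at b:
  At b: \Box r is false, \Box p \to p is true, so \Box r \lor (\Box p \to p) is true.
    At b: \Box r requires r at every successor {d, f}.
      r fails at d, so \Box r is false at b.
    At b: \Box p is true, p is true, so \Box p \to p is true.
      At b: \Box p requires p at every successor {d, f}.
        At d: p is true.
        At f: p is true.
      So \Box p is true at b.
Satisfying worlds: {b, c, d, e, f, g, h, i}

8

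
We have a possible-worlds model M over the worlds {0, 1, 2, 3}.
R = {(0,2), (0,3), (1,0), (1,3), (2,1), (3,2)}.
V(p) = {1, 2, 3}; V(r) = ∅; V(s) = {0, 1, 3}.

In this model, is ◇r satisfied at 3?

At 3: ◇r requires r at some successor in {2}.
  At 2: r is false.
So ◇r is false at 3.

No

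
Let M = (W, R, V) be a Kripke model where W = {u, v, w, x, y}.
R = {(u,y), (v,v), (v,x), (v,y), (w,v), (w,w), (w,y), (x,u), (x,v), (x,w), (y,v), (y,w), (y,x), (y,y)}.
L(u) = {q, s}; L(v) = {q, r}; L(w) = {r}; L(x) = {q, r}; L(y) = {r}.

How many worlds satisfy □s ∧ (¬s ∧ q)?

0

Let φ = □s ∧ (¬s ∧ q). Evaluate φ at each world:
  u (successors {y}): φ is false.
  v (successors {v, x, y}): φ is false.
  w (successors {v, w, y}): φ is false.
  x (successors {u, v, w}): φ is false.
  y (successors {v, w, x, y}): φ is false.
For instance, at w:
  At w: □s is false, ¬s ∧ q is false, so □s ∧ (¬s ∧ q) is false.
    At w: □s requires s at every successor {v, w, y}.
      s fails at v, so □s is false at w.
Satisfying worlds: none.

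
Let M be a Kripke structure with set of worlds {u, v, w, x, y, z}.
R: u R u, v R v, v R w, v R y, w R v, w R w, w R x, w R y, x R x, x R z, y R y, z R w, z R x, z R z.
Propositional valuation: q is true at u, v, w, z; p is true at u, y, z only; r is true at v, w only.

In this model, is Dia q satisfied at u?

At u: Dia q requires q at some successor in {u}.
  q holds at u, so Dia q is true at u.

Yes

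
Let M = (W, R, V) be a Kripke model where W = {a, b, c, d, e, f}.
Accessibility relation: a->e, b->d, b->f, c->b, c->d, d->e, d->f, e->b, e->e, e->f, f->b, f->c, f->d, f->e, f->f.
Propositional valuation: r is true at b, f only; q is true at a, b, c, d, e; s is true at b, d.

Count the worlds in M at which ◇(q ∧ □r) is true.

0

Recall that □ψ holds at a world iff ψ holds at every accessible world, and ◇ψ holds iff ψ holds at some accessible world.
Let φ = ◇(q ∧ □r). Evaluate φ at each world:
  a (successors {e}): φ is false.
  b (successors {d, f}): φ is false.
  c (successors {b, d}): φ is false.
  d (successors {e, f}): φ is false.
  e (successors {b, e, f}): φ is false.
  f (successors {b, c, d, e, f}): φ is false.
For instance, at e:
  At e: ◇(q ∧ □r) requires q ∧ □r at some successor in {b, e, f}.
    At b: q ∧ □r is false.
    At e: q ∧ □r is false.
    At f: q ∧ □r is false.
  So ◇(q ∧ □r) is false at e.
Satisfying worlds: none.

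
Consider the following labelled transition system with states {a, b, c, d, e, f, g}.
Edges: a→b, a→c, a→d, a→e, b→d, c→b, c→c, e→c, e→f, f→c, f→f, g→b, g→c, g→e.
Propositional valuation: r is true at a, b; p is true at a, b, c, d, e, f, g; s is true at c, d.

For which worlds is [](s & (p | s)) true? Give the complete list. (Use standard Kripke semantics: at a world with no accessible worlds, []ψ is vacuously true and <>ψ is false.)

b, d

Let φ = [](s & (p | s)). Evaluate φ at each world:
  a (successors {b, c, d, e}): φ is false.
  b (successors {d}): φ is true.
  c (successors {b, c}): φ is false.
  d (successors ∅): φ is true.
  e (successors {c, f}): φ is false.
  f (successors {c, f}): φ is false.
  g (successors {b, c, e}): φ is false.
For instance, at c:
  At c: [](s & (p | s)) requires s & (p | s) at every successor {b, c}.
    s & (p | s) fails at b, so [](s & (p | s)) is false at c.
Satisfying worlds: {b, d}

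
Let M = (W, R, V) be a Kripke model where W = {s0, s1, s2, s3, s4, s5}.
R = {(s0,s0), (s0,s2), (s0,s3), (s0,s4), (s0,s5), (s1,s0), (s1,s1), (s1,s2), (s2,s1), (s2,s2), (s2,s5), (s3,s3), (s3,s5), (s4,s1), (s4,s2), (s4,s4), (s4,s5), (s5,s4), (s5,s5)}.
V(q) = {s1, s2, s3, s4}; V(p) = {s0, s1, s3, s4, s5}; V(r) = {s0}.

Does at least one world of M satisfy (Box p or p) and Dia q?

Let φ = (Box p or p) and Dia q. Evaluate φ at each world:
  s0 (successors {s0, s2, s3, s4, s5}): φ is true.
  s1 (successors {s0, s1, s2}): φ is true.
  s2 (successors {s1, s2, s5}): φ is false.
  s3 (successors {s3, s5}): φ is true.
  s4 (successors {s1, s2, s4, s5}): φ is true.
  s5 (successors {s4, s5}): φ is true.
Detail at s0 (witness):
  At s0: Box p or p is true, Dia q is true, so (Box p or p) and Dia q is true.
    At s0: Box p is false, p is true, so Box p or p is true.
      At s0: Box p requires p at every successor {s0, s2, s3, s4, s5}.
        p fails at s2, so Box p is false at s0.
    At s0: Dia q requires q at some successor in {s0, s2, s3, s4, s5}.
      q holds at s2, so Dia q is true at s0.

Yes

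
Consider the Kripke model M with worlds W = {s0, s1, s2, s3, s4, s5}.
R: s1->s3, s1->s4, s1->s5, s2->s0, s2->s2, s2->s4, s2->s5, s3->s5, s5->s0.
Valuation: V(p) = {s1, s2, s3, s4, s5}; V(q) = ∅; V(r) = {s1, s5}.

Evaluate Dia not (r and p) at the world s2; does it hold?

Yes

At s2: Dia not (r and p) requires not (r and p) at some successor in {s0, s2, s4, s5}.
  not (r and p) holds at s0, so Dia not (r and p) is true at s2.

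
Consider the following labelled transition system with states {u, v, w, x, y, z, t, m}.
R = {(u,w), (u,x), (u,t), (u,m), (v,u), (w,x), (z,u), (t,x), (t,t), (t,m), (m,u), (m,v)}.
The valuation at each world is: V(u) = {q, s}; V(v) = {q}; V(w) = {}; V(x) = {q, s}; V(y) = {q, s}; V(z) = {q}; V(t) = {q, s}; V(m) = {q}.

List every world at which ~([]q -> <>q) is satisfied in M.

Recall that []ψ holds at a world iff ψ holds at every accessible world, and <>ψ holds iff ψ holds at some accessible world.
Let φ = ~([]q -> <>q). Evaluate φ at each world:
  u (successors {w, x, t, m}): φ is false.
  v (successors {u}): φ is false.
  w (successors {x}): φ is false.
  x (successors ∅): φ is true.
  y (successors ∅): φ is true.
  z (successors {u}): φ is false.
  t (successors {x, t, m}): φ is false.
  m (successors {u, v}): φ is false.
For instance, at w:
  At w: []q -> <>q is true, so ~([]q -> <>q) is false.
    At w: []q is true, <>q is true, so []q -> <>q is true.
      At w: []q requires q at every successor {x}.
        At x: q is true.
      So []q is true at w.
      At w: <>q requires q at some successor in {x}.
        q holds at x, so <>q is true at w.
Satisfying worlds: {x, y}

x, y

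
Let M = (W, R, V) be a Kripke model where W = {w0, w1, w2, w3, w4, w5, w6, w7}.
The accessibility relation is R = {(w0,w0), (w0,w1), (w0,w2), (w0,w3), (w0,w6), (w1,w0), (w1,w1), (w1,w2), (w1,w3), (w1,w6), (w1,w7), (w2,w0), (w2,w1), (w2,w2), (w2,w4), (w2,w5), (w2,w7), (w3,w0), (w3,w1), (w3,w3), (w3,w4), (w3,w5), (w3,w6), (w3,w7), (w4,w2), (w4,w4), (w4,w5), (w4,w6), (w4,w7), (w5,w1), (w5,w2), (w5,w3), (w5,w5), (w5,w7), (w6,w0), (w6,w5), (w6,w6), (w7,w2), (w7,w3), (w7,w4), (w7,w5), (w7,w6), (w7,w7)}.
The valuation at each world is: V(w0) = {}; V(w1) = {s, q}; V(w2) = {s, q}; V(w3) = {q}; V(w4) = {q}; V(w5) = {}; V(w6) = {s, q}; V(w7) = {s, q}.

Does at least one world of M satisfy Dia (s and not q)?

No

Let φ = Dia (s and not q). Evaluate φ at each world:
  w0 (successors {w0, w1, w2, w3, w6}): φ is false.
  w1 (successors {w0, w1, w2, w3, w6, w7}): φ is false.
  w2 (successors {w0, w1, w2, w4, w5, w7}): φ is false.
  w3 (successors {w0, w1, w3, w4, w5, w6, w7}): φ is false.
  w4 (successors {w2, w4, w5, w6, w7}): φ is false.
  w5 (successors {w1, w2, w3, w5, w7}): φ is false.
  w6 (successors {w0, w5, w6}): φ is false.
  w7 (successors {w2, w3, w4, w5, w6, w7}): φ is false.
For instance, at w7:
  At w7: Dia (s and not q) requires s and not q at some successor in {w2, w3, w4, w5, w6, w7}.
    At w2: s and not q is false.
    At w3: s and not q is false.
    At w4: s and not q is false.
    At w5: s and not q is false.
    At w6: s and not q is false.
    At w7: s and not q is false.
  So Dia (s and not q) is false at w7.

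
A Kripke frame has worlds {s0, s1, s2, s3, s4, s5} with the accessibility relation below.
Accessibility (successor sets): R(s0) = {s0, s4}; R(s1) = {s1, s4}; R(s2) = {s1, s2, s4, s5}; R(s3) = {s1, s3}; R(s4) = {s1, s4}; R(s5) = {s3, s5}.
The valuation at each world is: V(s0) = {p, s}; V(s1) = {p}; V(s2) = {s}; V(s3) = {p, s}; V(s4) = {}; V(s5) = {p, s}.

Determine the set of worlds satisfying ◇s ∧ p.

Recall that ◇ψ holds at a world iff ψ holds at some accessible world.
Let φ = ◇s ∧ p. Evaluate φ at each world:
  s0 (successors {s0, s4}): φ is true.
  s1 (successors {s1, s4}): φ is false.
  s2 (successors {s1, s2, s4, s5}): φ is false.
  s3 (successors {s1, s3}): φ is true.
  s4 (successors {s1, s4}): φ is false.
  s5 (successors {s3, s5}): φ is true.
For instance, at s5:
  At s5: ◇s is true, p is true, so ◇s ∧ p is true.
    At s5: ◇s requires s at some successor in {s3, s5}.
      s holds at s3, so ◇s is true at s5.
Satisfying worlds: {s0, s3, s5}

s0, s3, s5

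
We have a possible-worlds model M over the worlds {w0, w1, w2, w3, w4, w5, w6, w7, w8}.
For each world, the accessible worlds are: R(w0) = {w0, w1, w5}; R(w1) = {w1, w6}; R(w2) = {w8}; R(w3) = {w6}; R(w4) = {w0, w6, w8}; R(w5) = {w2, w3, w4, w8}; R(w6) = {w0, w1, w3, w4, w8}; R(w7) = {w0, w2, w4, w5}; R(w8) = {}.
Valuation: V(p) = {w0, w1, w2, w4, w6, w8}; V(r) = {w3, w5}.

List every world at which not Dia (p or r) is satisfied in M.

Let φ = not Dia (p or r). Evaluate φ at each world:
  w0 (successors {w0, w1, w5}): φ is false.
  w1 (successors {w1, w6}): φ is false.
  w2 (successors {w8}): φ is false.
  w3 (successors {w6}): φ is false.
  w4 (successors {w0, w6, w8}): φ is false.
  w5 (successors {w2, w3, w4, w8}): φ is false.
  w6 (successors {w0, w1, w3, w4, w8}): φ is false.
  w7 (successors {w0, w2, w4, w5}): φ is false.
  w8 (successors ∅): φ is true.
For instance, at w4:
  At w4: Dia (p or r) is true, so not Dia (p or r) is false.
    At w4: Dia (p or r) requires p or r at some successor in {w0, w6, w8}.
      p or r holds at w0, so Dia (p or r) is true at w4.
Satisfying worlds: {w8}

w8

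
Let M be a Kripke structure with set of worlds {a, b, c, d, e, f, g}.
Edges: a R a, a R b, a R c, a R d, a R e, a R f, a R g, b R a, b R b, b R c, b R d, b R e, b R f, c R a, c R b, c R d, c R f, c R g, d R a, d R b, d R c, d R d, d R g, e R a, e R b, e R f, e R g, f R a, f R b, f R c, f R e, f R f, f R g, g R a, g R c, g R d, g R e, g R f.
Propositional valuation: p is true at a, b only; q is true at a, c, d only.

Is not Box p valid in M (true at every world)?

Yes

Recall that Box ψ holds at a world iff ψ holds at every accessible world, and Dia ψ holds iff ψ holds at some accessible world.
Let φ = not Box p. Evaluate φ at each world:
  a (successors {a, b, c, d, e, f, g}): φ is true.
  b (successors {a, b, c, d, e, f}): φ is true.
  c (successors {a, b, d, f, g}): φ is true.
  d (successors {a, b, c, d, g}): φ is true.
  e (successors {a, b, f, g}): φ is true.
  f (successors {a, b, c, e, f, g}): φ is true.
  g (successors {a, c, d, e, f}): φ is true.
For instance, at f:
  At f: Box p is false, so not Box p is true.
    At f: Box p requires p at every successor {a, b, c, e, f, g}.
      p fails at c, so Box p is false at f.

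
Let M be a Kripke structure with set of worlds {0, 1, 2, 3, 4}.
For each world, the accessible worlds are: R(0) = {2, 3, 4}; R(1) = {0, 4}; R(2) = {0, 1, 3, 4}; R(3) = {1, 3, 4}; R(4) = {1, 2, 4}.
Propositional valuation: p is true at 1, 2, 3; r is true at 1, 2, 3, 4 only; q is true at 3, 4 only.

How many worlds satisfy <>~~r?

5

Recall that <>ψ holds at a world iff ψ holds at some accessible world.
Let φ = <>~~r. Evaluate φ at each world:
  0 (successors {2, 3, 4}): φ is true.
  1 (successors {0, 4}): φ is true.
  2 (successors {0, 1, 3, 4}): φ is true.
  3 (successors {1, 3, 4}): φ is true.
  4 (successors {1, 2, 4}): φ is true.
For instance, at 2:
  At 2: <>~~r requires ~~r at some successor in {0, 1, 3, 4}.
    ~~r holds at 1, so <>~~r is true at 2.
Satisfying worlds: {0, 1, 2, 3, 4}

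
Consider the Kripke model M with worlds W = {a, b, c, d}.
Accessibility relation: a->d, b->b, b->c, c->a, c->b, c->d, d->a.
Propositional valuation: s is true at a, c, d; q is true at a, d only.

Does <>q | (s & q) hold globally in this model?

No

Let φ = <>q | (s & q). Evaluate φ at each world:
  a (successors {d}): φ is true.
  b (successors {b, c}): φ is false.
  c (successors {a, b, d}): φ is true.
  d (successors {a}): φ is true.
Detail at b (counterexample):
  At b: <>q is false, s & q is false, so <>q | (s & q) is false.
    At b: <>q requires q at some successor in {b, c}.
      At b: q is false.
      At c: q is false.
    So <>q is false at b.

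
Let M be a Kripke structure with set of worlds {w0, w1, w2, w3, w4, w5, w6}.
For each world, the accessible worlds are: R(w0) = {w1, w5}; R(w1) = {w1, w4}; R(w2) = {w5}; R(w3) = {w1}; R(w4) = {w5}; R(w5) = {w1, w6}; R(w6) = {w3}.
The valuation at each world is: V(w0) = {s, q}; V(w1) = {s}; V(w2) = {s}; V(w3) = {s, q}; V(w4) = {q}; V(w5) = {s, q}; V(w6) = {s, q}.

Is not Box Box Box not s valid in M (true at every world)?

Recall that Box ψ holds at a world iff ψ holds at every accessible world, and Dia ψ holds iff ψ holds at some accessible world.
Let φ = not Box Box Box not s. Evaluate φ at each world:
  w0 (successors {w1, w5}): φ is true.
  w1 (successors {w1, w4}): φ is true.
  w2 (successors {w5}): φ is true.
  w3 (successors {w1}): φ is true.
  w4 (successors {w5}): φ is true.
  w5 (successors {w1, w6}): φ is true.
  w6 (successors {w3}): φ is true.
For instance, at w4:
  At w4: Box Box Box not s is false, so not Box Box Box not s is true.
    At w4: Box Box Box not s requires Box Box not s at every successor {w5}.
      Box Box not s fails at w5, so Box Box Box not s is false at w4.

Yes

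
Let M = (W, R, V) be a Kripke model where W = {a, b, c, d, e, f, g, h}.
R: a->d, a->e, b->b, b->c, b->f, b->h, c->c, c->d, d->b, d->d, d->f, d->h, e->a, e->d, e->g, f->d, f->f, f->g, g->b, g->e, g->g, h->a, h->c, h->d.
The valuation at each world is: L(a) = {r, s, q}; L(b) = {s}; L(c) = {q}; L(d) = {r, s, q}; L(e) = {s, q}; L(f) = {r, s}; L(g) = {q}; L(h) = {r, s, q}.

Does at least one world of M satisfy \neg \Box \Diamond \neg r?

Recall that \Box ψ holds at a world iff ψ holds at every accessible world, and \Diamond ψ holds iff ψ holds at some accessible world.
Let φ = \neg \Box \Diamond \neg r. Evaluate φ at each world:
  a (successors {d, e}): φ is false.
  b (successors {b, c, f, h}): φ is false.
  c (successors {c, d}): φ is false.
  d (successors {b, d, f, h}): φ is false.
  e (successors {a, d, g}): φ is false.
  f (successors {d, f, g}): φ is false.
  g (successors {b, e, g}): φ is false.
  h (successors {a, c, d}): φ is false.
For instance, at b:
  At b: \Box \Diamond \neg r is true, so \neg \Box \Diamond \neg r is false.
    At b: \Box \Diamond \neg r requires \Diamond \neg r at every successor {b, c, f, h}.
      At b: \Diamond \neg r is true.
      At c: \Diamond \neg r is true.
      At f: \Diamond \neg r is true.
      At h: \Diamond \neg r is true.
    So \Box \Diamond \neg r is true at b.

No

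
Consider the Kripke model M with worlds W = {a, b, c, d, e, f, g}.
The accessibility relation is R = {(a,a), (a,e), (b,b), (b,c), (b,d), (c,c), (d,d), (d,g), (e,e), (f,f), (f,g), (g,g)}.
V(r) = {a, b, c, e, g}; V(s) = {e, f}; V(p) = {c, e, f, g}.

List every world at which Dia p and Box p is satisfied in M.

Let φ = Dia p and Box p. Evaluate φ at each world:
  a (successors {a, e}): φ is false.
  b (successors {b, c, d}): φ is false.
  c (successors {c}): φ is true.
  d (successors {d, g}): φ is false.
  e (successors {e}): φ is true.
  f (successors {f, g}): φ is true.
  g (successors {g}): φ is true.
For instance, at c:
  At c: Dia p is true, Box p is true, so Dia p and Box p is true.
    At c: Dia p requires p at some successor in {c}.
      p holds at c, so Dia p is true at c.
    At c: Box p requires p at every successor {c}.
      At c: p is true.
    So Box p is true at c.
Satisfying worlds: {c, e, f, g}

c, e, f, g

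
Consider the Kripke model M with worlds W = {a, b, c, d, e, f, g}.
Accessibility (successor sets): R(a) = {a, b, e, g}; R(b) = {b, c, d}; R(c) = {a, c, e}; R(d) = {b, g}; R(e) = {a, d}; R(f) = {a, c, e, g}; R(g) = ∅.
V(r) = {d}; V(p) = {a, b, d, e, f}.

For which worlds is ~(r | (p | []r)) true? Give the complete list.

Let φ = ~(r | (p | []r)). Evaluate φ at each world:
  a (successors {a, b, e, g}): φ is false.
  b (successors {b, c, d}): φ is false.
  c (successors {a, c, e}): φ is true.
  d (successors {b, g}): φ is false.
  e (successors {a, d}): φ is false.
  f (successors {a, c, e, g}): φ is false.
  g (successors ∅): φ is false.
For instance, at c:
  At c: r | (p | []r) is false, so ~(r | (p | []r)) is true.
    At c: r is false, p | []r is false, so r | (p | []r) is false.
      At c: p is false, []r is false, so p | []r is false.
Satisfying worlds: {c}

c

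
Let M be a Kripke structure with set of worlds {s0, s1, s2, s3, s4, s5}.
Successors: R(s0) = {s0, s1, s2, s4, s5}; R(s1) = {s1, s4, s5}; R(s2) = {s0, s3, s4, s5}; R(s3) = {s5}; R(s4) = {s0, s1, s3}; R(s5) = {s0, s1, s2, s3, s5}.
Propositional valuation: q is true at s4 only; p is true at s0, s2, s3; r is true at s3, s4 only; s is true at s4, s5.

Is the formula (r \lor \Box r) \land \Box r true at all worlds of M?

No

Let φ = (r \lor \Box r) \land \Box r. Evaluate φ at each world:
  s0 (successors {s0, s1, s2, s4, s5}): φ is false.
  s1 (successors {s1, s4, s5}): φ is false.
  s2 (successors {s0, s3, s4, s5}): φ is false.
  s3 (successors {s5}): φ is false.
  s4 (successors {s0, s1, s3}): φ is false.
  s5 (successors {s0, s1, s2, s3, s5}): φ is false.
Detail at s0 (counterexample):
  At s0: r \lor \Box r is false, \Box r is false, so (r \lor \Box r) \land \Box r is false.
    At s0: r is false, \Box r is false, so r \lor \Box r is false.
      At s0: \Box r requires r at every successor {s0, s1, s2, s4, s5}.
        r fails at s0, so \Box r is false at s0.
    At s0: \Box r requires r at every successor {s0, s1, s2, s4, s5}.
      r fails at s0, so \Box r is false at s0.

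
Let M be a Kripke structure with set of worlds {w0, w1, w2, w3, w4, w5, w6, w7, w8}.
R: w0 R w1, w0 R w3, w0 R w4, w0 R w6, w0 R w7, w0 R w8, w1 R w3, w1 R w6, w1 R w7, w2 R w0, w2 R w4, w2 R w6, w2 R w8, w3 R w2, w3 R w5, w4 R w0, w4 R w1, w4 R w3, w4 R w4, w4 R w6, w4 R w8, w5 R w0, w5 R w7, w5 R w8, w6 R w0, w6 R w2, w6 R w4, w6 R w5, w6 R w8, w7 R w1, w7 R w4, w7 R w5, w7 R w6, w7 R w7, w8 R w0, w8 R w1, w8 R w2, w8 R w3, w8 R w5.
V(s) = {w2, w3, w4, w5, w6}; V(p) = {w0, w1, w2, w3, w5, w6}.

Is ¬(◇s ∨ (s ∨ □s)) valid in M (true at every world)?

Let φ = ¬(◇s ∨ (s ∨ □s)). Evaluate φ at each world:
  w0 (successors {w1, w3, w4, w6, w7, w8}): φ is false.
  w1 (successors {w3, w6, w7}): φ is false.
  w2 (successors {w0, w4, w6, w8}): φ is false.
  w3 (successors {w2, w5}): φ is false.
  w4 (successors {w0, w1, w3, w4, w6, w8}): φ is false.
  w5 (successors {w0, w7, w8}): φ is false.
  w6 (successors {w0, w2, w4, w5, w8}): φ is false.
  w7 (successors {w1, w4, w5, w6, w7}): φ is false.
  w8 (successors {w0, w1, w2, w3, w5}): φ is false.
Detail at w0 (counterexample):
  At w0: ◇s ∨ (s ∨ □s) is true, so ¬(◇s ∨ (s ∨ □s)) is false.
    At w0: ◇s is true, s ∨ □s is false, so ◇s ∨ (s ∨ □s) is true.
      At w0: ◇s requires s at some successor in {w1, w3, w4, w6, w7, w8}.
        s holds at w3, so ◇s is true at w0.
      At w0: s is false, □s is false, so s ∨ □s is false.

No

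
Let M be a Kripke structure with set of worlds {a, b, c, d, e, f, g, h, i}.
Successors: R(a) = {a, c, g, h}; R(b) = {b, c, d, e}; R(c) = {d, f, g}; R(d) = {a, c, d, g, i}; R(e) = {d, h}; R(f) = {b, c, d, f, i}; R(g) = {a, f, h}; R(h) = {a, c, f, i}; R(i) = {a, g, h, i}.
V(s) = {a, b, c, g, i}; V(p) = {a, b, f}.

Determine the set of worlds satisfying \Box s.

none

Let φ = \Box s. Evaluate φ at each world:
  a (successors {a, c, g, h}): φ is false.
  b (successors {b, c, d, e}): φ is false.
  c (successors {d, f, g}): φ is false.
  d (successors {a, c, d, g, i}): φ is false.
  e (successors {d, h}): φ is false.
  f (successors {b, c, d, f, i}): φ is false.
  g (successors {a, f, h}): φ is false.
  h (successors {a, c, f, i}): φ is false.
  i (successors {a, g, h, i}): φ is false.
For instance, at i:
  At i: \Box s requires s at every successor {a, g, h, i}.
    s fails at h, so \Box s is false at i.
Satisfying worlds: none.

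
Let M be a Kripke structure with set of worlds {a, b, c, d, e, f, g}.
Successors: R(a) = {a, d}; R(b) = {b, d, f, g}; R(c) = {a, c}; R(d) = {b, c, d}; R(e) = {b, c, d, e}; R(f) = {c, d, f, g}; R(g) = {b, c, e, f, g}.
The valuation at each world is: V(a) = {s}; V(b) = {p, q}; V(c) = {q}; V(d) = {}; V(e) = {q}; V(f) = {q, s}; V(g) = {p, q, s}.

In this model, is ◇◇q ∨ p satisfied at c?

Yes

At c: ◇◇q is true, p is false, so ◇◇q ∨ p is true.
  At c: ◇◇q requires ◇q at some successor in {a, c}.
    ◇q holds at c, so ◇◇q is true at c.
      At c: ◇q requires q at some successor in {a, c}.
        q holds at c, so ◇q is true at c.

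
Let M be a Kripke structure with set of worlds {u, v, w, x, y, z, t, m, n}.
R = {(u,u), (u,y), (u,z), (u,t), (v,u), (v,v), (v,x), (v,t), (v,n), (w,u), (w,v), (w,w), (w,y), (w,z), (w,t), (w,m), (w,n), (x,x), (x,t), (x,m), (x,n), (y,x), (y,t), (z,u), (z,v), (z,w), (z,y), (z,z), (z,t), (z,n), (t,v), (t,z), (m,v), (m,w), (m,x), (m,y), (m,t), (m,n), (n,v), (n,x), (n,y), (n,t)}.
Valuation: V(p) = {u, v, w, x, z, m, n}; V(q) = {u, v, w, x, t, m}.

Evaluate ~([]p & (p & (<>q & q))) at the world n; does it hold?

Yes

At n: []p & (p & (<>q & q)) is false, so ~([]p & (p & (<>q & q))) is true.
  At n: []p is false, p & (<>q & q) is false, so []p & (p & (<>q & q)) is false.
    At n: []p requires p at every successor {v, x, y, t}.
      p fails at y, so []p is false at n.
    At n: p is true, <>q & q is false, so p & (<>q & q) is false.
      At n: <>q is true, q is false, so <>q & q is false.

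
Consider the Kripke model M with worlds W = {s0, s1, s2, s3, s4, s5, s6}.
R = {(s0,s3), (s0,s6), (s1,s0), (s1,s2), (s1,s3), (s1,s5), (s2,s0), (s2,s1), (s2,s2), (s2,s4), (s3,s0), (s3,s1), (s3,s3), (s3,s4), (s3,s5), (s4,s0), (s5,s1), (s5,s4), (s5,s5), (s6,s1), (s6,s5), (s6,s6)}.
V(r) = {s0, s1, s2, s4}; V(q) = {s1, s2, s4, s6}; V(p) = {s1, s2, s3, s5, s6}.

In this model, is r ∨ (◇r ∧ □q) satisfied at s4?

Recall that □ψ holds at a world iff ψ holds at every accessible world, and ◇ψ holds iff ψ holds at some accessible world.
At s4: r is true, ◇r ∧ □q is false, so r ∨ (◇r ∧ □q) is true.
  At s4: ◇r is true, □q is false, so ◇r ∧ □q is false.
    At s4: ◇r requires r at some successor in {s0}.
      r holds at s0, so ◇r is true at s4.
    At s4: □q requires q at every successor {s0}.
      q fails at s0, so □q is false at s4.

Yes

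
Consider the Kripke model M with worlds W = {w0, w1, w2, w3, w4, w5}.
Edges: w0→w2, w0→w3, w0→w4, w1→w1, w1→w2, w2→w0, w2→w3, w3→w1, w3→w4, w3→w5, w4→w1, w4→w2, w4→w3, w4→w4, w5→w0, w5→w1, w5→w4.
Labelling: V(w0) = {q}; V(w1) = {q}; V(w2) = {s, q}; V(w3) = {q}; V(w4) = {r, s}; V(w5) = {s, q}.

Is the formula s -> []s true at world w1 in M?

Yes

Recall that []ψ holds at a world iff ψ holds at every accessible world, and <>ψ holds iff ψ holds at some accessible world.
At w1: s is false, []s is false, so s -> []s is true.
  At w1: []s requires s at every successor {w1, w2}.
    s fails at w1, so []s is false at w1.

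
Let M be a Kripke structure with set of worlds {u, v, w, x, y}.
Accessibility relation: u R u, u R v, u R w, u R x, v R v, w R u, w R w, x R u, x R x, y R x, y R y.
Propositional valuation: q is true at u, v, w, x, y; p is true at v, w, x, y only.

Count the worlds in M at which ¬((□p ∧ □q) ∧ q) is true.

Recall that □ψ holds at a world iff ψ holds at every accessible world, and ◇ψ holds iff ψ holds at some accessible world.
Let φ = ¬((□p ∧ □q) ∧ q). Evaluate φ at each world:
  u (successors {u, v, w, x}): φ is true.
  v (successors {v}): φ is false.
  w (successors {u, w}): φ is true.
  x (successors {u, x}): φ is true.
  y (successors {x, y}): φ is false.
For instance, at x:
  At x: (□p ∧ □q) ∧ q is false, so ¬((□p ∧ □q) ∧ q) is true.
    At x: □p ∧ □q is false, q is true, so (□p ∧ □q) ∧ q is false.
      At x: □p is false, □q is true, so □p ∧ □q is false.
Satisfying worlds: {u, w, x}

3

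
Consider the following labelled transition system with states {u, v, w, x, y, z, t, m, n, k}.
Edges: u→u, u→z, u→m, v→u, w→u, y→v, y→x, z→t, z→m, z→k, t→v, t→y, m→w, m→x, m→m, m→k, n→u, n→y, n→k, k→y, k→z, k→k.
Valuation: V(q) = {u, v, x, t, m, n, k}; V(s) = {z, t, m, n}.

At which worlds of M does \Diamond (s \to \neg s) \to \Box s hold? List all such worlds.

Let φ = \Diamond (s \to \neg s) \to \Box s. Evaluate φ at each world:
  u (successors {u, z, m}): φ is false.
  v (successors {u}): φ is false.
  w (successors {u}): φ is false.
  x (successors ∅): φ is true.
  y (successors {v, x}): φ is false.
  z (successors {t, m, k}): φ is false.
  t (successors {v, y}): φ is false.
  m (successors {w, x, m, k}): φ is false.
  n (successors {u, y, k}): φ is false.
  k (successors {y, z, k}): φ is false.
For instance, at n:
  At n: \Diamond (s \to \neg s) is true, \Box s is false, so \Diamond (s \to \neg s) \to \Box s is false.
    At n: \Diamond (s \to \neg s) requires s \to \neg s at some successor in {u, y, k}.
      s \to \neg s holds at u, so \Diamond (s \to \neg s) is true at n.
    At n: \Box s requires s at every successor {u, y, k}.
      s fails at u, so \Box s is false at n.
Satisfying worlds: {x}

x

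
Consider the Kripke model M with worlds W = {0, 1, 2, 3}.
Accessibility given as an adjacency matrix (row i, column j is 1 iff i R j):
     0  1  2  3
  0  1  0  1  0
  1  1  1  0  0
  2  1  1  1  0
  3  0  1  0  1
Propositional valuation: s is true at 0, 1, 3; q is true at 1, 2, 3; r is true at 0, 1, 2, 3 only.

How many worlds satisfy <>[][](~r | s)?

Let φ = <>[][](~r | s). Evaluate φ at each world:
  0 (successors {0, 2}): φ is false.
  1 (successors {0, 1}): φ is false.
  2 (successors {0, 1, 2}): φ is false.
  3 (successors {1, 3}): φ is true.
For instance, at 2:
  At 2: <>[][](~r | s) requires [][](~r | s) at some successor in {0, 1, 2}.
    At 0: [][](~r | s) is false.
    At 1: [][](~r | s) is false.
    At 2: [][](~r | s) is false.
  So <>[][](~r | s) is false at 2.
Satisfying worlds: {3}

1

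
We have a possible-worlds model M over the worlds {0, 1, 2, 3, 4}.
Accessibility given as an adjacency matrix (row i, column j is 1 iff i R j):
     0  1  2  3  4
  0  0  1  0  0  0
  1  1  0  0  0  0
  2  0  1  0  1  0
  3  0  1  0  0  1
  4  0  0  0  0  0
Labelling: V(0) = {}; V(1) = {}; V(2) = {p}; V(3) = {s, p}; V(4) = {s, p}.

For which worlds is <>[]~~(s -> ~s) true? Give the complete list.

Let φ = <>[]~~(s -> ~s). Evaluate φ at each world:
  0 (successors {1}): φ is true.
  1 (successors {0}): φ is true.
  2 (successors {1, 3}): φ is true.
  3 (successors {1, 4}): φ is true.
  4 (successors ∅): φ is false.
For instance, at 0:
  At 0: <>[]~~(s -> ~s) requires []~~(s -> ~s) at some successor in {1}.
    []~~(s -> ~s) holds at 1, so <>[]~~(s -> ~s) is true at 0.
      At 1: []~~(s -> ~s) requires ~~(s -> ~s) at every successor {0}.
        At 0: ~~(s -> ~s) is true.
      So []~~(s -> ~s) is true at 1.
Satisfying worlds: {0, 1, 2, 3}

0, 1, 2, 3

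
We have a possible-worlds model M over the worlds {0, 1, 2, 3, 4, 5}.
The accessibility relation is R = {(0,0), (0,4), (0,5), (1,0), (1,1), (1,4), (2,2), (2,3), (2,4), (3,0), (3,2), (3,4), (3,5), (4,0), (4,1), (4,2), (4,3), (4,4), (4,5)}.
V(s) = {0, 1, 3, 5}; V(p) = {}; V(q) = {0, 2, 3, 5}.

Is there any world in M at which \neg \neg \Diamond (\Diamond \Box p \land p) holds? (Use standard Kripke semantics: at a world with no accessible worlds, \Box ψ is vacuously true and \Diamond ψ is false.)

No

Recall that \Box ψ holds at a world iff ψ holds at every accessible world, and \Diamond ψ holds iff ψ holds at some accessible world.
Let φ = \neg \neg \Diamond (\Diamond \Box p \land p). Evaluate φ at each world:
  0 (successors {0, 4, 5}): φ is false.
  1 (successors {0, 1, 4}): φ is false.
  2 (successors {2, 3, 4}): φ is false.
  3 (successors {0, 2, 4, 5}): φ is false.
  4 (successors {0, 1, 2, 3, 4, 5}): φ is false.
  5 (successors ∅): φ is false.
For instance, at 0:
  At 0: \neg \Diamond (\Diamond \Box p \land p) is true, so \neg \neg \Diamond (\Diamond \Box p \land p) is false.
    At 0: \Diamond (\Diamond \Box p \land p) is false, so \neg \Diamond (\Diamond \Box p \land p) is true.
      At 0: \Diamond (\Diamond \Box p \land p) requires \Diamond \Box p \land p at some successor in {0, 4, 5}.
        At 0: \Diamond \Box p \land p is false.
        At 4: \Diamond \Box p \land p is false.
        At 5: \Diamond \Box p \land p is false.
      So \Diamond (\Diamond \Box p \land p) is false at 0.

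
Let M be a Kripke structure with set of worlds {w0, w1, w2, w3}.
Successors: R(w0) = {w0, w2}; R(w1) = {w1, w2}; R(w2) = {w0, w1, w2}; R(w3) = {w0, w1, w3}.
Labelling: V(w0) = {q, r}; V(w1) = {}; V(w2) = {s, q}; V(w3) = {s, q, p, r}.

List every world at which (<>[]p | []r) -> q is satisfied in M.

Recall that []ψ holds at a world iff ψ holds at every accessible world, and <>ψ holds iff ψ holds at some accessible world.
Let φ = (<>[]p | []r) -> q. Evaluate φ at each world:
  w0 (successors {w0, w2}): φ is true.
  w1 (successors {w1, w2}): φ is true.
  w2 (successors {w0, w1, w2}): φ is true.
  w3 (successors {w0, w1, w3}): φ is true.
For instance, at w2:
  At w2: <>[]p | []r is false, q is true, so (<>[]p | []r) -> q is true.
    At w2: <>[]p is false, []r is false, so <>[]p | []r is false.
      At w2: <>[]p requires []p at some successor in {w0, w1, w2}.
        At w0: []p is false.
        At w1: []p is false.
        At w2: []p is false.
      So <>[]p is false at w2.
      At w2: []r requires r at every successor {w0, w1, w2}.
        r fails at w1, so []r is false at w2.
Satisfying worlds: {w0, w1, w2, w3}

w0, w1, w2, w3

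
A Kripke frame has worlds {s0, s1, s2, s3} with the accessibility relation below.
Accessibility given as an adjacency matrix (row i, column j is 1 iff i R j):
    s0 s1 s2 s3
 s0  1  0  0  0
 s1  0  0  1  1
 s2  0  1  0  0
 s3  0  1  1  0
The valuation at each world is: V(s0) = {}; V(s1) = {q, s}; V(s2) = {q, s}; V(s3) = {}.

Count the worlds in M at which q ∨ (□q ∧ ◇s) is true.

3

Recall that □ψ holds at a world iff ψ holds at every accessible world, and ◇ψ holds iff ψ holds at some accessible world.
Let φ = q ∨ (□q ∧ ◇s). Evaluate φ at each world:
  s0 (successors {s0}): φ is false.
  s1 (successors {s2, s3}): φ is true.
  s2 (successors {s1}): φ is true.
  s3 (successors {s1, s2}): φ is true.
For instance, at s2:
  At s2: q is true, □q ∧ ◇s is true, so q ∨ (□q ∧ ◇s) is true.
    At s2: □q is true, ◇s is true, so □q ∧ ◇s is true.
      At s2: □q requires q at every successor {s1}.
        At s1: q is true.
      So □q is true at s2.
      At s2: ◇s requires s at some successor in {s1}.
        s holds at s1, so ◇s is true at s2.
Satisfying worlds: {s1, s2, s3}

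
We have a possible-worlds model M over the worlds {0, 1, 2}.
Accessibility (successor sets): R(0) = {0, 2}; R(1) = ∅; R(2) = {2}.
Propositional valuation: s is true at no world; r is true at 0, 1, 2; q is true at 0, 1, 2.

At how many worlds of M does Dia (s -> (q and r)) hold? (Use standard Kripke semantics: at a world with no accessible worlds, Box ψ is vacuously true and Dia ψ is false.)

Let φ = Dia (s -> (q and r)). Evaluate φ at each world:
  0 (successors {0, 2}): φ is true.
  1 (successors ∅): φ is false.
  2 (successors {2}): φ is true.
For instance, at 0:
  At 0: Dia (s -> (q and r)) requires s -> (q and r) at some successor in {0, 2}.
    s -> (q and r) holds at 0, so Dia (s -> (q and r)) is true at 0.
Satisfying worlds: {0, 2}

2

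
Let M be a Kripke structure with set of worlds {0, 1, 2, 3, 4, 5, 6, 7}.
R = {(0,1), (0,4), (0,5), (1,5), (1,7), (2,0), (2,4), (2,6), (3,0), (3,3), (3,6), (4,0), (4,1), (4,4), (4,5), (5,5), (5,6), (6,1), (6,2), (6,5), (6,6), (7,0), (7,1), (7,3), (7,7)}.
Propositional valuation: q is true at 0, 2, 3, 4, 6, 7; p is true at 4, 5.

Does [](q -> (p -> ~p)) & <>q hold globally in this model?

Let φ = [](q -> (p -> ~p)) & <>q. Evaluate φ at each world:
  0 (successors {1, 4, 5}): φ is false.
  1 (successors {5, 7}): φ is true.
  2 (successors {0, 4, 6}): φ is false.
  3 (successors {0, 3, 6}): φ is true.
  4 (successors {0, 1, 4, 5}): φ is false.
  5 (successors {5, 6}): φ is true.
  6 (successors {1, 2, 5, 6}): φ is true.
  7 (successors {0, 1, 3, 7}): φ is true.
Detail at 0 (counterexample):
  At 0: [](q -> (p -> ~p)) is false, <>q is true, so [](q -> (p -> ~p)) & <>q is false.
    At 0: [](q -> (p -> ~p)) requires q -> (p -> ~p) at every successor {1, 4, 5}.
      q -> (p -> ~p) fails at 4, so [](q -> (p -> ~p)) is false at 0.
    At 0: <>q requires q at some successor in {1, 4, 5}.
      q holds at 4, so <>q is true at 0.

No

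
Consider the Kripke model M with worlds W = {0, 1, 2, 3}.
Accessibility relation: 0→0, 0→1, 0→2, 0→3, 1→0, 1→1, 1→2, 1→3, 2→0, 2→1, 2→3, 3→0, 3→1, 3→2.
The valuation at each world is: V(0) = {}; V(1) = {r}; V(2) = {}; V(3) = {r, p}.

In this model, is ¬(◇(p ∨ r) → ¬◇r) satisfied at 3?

Yes

Recall that ◇ψ holds at a world iff ψ holds at some accessible world.
At 3: ◇(p ∨ r) → ¬◇r is false, so ¬(◇(p ∨ r) → ¬◇r) is true.
  At 3: ◇(p ∨ r) is true, ¬◇r is false, so ◇(p ∨ r) → ¬◇r is false.
    At 3: ◇(p ∨ r) requires p ∨ r at some successor in {0, 1, 2}.
      p ∨ r holds at 1, so ◇(p ∨ r) is true at 3.
    At 3: ◇r is true, so ¬◇r is false.
      At 3: ◇r requires r at some successor in {0, 1, 2}.
        r holds at 1, so ◇r is true at 3.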